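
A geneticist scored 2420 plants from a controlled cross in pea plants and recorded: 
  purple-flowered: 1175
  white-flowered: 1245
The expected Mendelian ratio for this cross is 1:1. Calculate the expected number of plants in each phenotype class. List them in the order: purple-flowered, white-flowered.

1210, 1210

The 1:1 ratio has 2 parts, so with N = 2420 the expected counts are:
  purple-flowered: 2420 × 1/2 = 1210
  white-flowered: 2420 × 1/2 = 1210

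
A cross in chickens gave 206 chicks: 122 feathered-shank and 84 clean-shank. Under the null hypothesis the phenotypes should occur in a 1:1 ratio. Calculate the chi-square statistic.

7.010

The 1:1 ratio has 2 parts, so with N = 206 the expected counts are:
  feathered-shank: 206 × 1/2 = 103
  clean-shank: 206 × 1/2 = 103
χ² = Σ (O − E)² / E
  feathered-shank: (122 − 103)² / 103 = 3.5049
  clean-shank: (84 − 103)² / 103 = 3.5049
χ² = 3.5049 + 3.5049 = 7.0098 ≈ 7.010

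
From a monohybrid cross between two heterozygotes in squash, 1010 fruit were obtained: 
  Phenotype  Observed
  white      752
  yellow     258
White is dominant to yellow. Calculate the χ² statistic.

0.160

For a monohybrid cross between heterozygotes with complete dominance, the expected phenotypic ratio is 3:1.
Under the 3:1 hypothesis (Σ ratio = 4, N = 1010):
  white: 1010 × 3/4 = 757.5
  yellow: 1010 × 1/4 = 252.5
χ² = Σ (O − E)² / E
  white: (752 − 757.5)² / 757.5 = 0.0399
  yellow: (258 − 252.5)² / 252.5 = 0.1198
χ² = 0.0399 + 0.1198 = 0.1597 ≈ 0.160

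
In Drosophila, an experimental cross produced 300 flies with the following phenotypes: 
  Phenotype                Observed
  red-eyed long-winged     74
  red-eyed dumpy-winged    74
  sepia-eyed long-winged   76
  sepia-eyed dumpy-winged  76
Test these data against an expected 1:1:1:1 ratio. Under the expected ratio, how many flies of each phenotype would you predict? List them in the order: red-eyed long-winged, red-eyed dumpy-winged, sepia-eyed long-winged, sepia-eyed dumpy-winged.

The 1:1:1:1 ratio has 4 parts, so with N = 300 the expected counts are:
  red-eyed long-winged: 300 × 1/4 = 75
  red-eyed dumpy-winged: 300 × 1/4 = 75
  sepia-eyed long-winged: 300 × 1/4 = 75
  sepia-eyed dumpy-winged: 300 × 1/4 = 75

75, 75, 75, 75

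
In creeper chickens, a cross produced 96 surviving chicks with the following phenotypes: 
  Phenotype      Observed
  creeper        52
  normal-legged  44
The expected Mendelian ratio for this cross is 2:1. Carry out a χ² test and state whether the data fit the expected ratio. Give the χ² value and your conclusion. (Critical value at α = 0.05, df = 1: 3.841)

6.750; not consistent

Expected counts for N = 96 under a 2:1 ratio (total parts = 3):
  creeper: 96 × 2/3 = 64
  normal-legged: 96 × 1/3 = 32
χ² = Σ (O − E)² / E
  creeper: (52 − 64)² / 64 = 2.2500
  normal-legged: (44 − 32)² / 32 = 4.5000
χ² = 2.2500 + 4.5000 = 6.750
Degrees of freedom = 2 − 1 = 1; critical value at α = 0.05 is 3.841.
Since 6.750 > 3.841, we reject the null hypothesis — the data do not fit the 2:1 ratio.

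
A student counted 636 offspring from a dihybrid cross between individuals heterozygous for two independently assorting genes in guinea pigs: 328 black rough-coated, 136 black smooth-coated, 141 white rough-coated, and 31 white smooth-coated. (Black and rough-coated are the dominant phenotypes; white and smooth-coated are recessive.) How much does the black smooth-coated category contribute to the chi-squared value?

A dihybrid F₂ with independent assortment and complete dominance at both loci gives a 9:3:3:1 phenotypic ratio.
The 9:3:3:1 ratio has 16 parts, so with N = 636 the expected counts are:
  black rough-coated: 636 × 9/16 = 357.75
  black smooth-coated: 636 × 3/16 = 119.25
  white rough-coated: 636 × 3/16 = 119.25
  white smooth-coated: 636 × 1/16 = 39.75
Contribution of black smooth-coated: (136 − 119.25)² / 119.25 = 2.3527

2.353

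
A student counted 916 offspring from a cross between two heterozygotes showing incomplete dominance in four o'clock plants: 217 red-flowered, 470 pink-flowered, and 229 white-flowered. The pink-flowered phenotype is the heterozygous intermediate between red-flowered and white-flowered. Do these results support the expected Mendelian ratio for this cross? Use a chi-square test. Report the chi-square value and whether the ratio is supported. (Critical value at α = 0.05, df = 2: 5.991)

With incomplete dominance, a heterozygote × heterozygote cross gives a 1:2:1 phenotypic ratio.
Total ratio parts = 4. Expected numbers out of 916:
  red-flowered: 916 × 1/4 = 229
  pink-flowered: 916 × 2/4 = 458
  white-flowered: 916 × 1/4 = 229
χ² = Σ (O − E)² / E
  red-flowered: (217 − 229)² / 229 = 0.6288
  pink-flowered: (470 − 458)² / 458 = 0.3144
  white-flowered: (229 − 229)² / 229 = 0.0000
χ² = 0.6288 + 0.3144 + 0.0000 = 0.9432 ≈ 0.943
Degrees of freedom = 3 − 1 = 2; critical value at α = 0.05 is 5.991.
Since 0.943 < 5.991, we fail to reject the null hypothesis — the data are consistent with the 1:2:1 ratio.

0.943; consistent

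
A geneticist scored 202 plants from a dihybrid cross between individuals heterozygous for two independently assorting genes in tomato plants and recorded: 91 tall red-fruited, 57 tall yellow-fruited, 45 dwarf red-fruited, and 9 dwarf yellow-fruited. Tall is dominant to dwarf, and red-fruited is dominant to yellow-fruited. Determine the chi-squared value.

16.543

A dihybrid F₂ with independent assortment and complete dominance at both loci gives a 9:3:3:1 phenotypic ratio.
The 9:3:3:1 ratio has 16 parts, so with N = 202 the expected counts are:
  tall red-fruited: 202 × 9/16 = 113.625
  tall yellow-fruited: 202 × 3/16 = 37.875
  dwarf red-fruited: 202 × 3/16 = 37.875
  dwarf yellow-fruited: 202 × 1/16 = 12.625
χ² = Σ (O − E)² / E
  tall red-fruited: (91 − 113.625)² / 113.625 = 4.5051
  tall yellow-fruited: (57 − 37.875)² / 37.875 = 9.6572
  dwarf red-fruited: (45 − 37.875)² / 37.875 = 1.3403
  dwarf yellow-fruited: (9 − 12.625)² / 12.625 = 1.0408
χ² = 4.5051 + 9.6572 + 1.3403 + 1.0408 = 16.5434 ≈ 16.543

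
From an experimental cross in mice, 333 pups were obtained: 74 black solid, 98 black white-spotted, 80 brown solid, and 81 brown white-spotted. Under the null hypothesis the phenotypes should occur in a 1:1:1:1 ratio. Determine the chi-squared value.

The 1:1:1:1 ratio has 4 parts, so with N = 333 the expected counts are:
  black solid: 333 × 1/4 = 83.25
  black white-spotted: 333 × 1/4 = 83.25
  brown solid: 333 × 1/4 = 83.25
  brown white-spotted: 333 × 1/4 = 83.25
χ² = Σ (O − E)² / E
  black solid: (74 − 83.25)² / 83.25 = 1.0278
  black white-spotted: (98 − 83.25)² / 83.25 = 2.6134
  brown solid: (80 − 83.25)² / 83.25 = 0.1269
  brown white-spotted: (81 − 83.25)² / 83.25 = 0.0608
χ² = 1.0278 + 2.6134 + 0.1269 + 0.0608 = 3.8289 ≈ 3.829

3.829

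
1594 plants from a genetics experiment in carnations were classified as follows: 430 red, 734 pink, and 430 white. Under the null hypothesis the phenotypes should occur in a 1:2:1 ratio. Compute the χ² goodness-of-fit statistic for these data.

The 1:2:1 ratio has 4 parts, so with N = 1594 the expected counts are:
  red: 1594 × 1/4 = 398.5
  pink: 1594 × 2/4 = 797
  white: 1594 × 1/4 = 398.5
χ² = Σ (O − E)² / E
  red: (430 − 398.5)² / 398.5 = 2.4900
  pink: (734 − 797)² / 797 = 4.9799
  white: (430 − 398.5)² / 398.5 = 2.4900
χ² = 2.4900 + 4.9799 + 2.4900 = 9.9599 ≈ 9.960

9.960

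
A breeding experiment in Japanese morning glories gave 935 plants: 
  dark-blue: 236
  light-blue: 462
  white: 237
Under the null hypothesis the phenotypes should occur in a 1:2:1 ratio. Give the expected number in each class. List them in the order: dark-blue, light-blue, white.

233.75, 467.5, 233.75

Under the 1:2:1 hypothesis (Σ ratio = 4, N = 935):
  dark-blue: 935 × 1/4 = 233.75
  light-blue: 935 × 2/4 = 467.5
  white: 935 × 1/4 = 233.75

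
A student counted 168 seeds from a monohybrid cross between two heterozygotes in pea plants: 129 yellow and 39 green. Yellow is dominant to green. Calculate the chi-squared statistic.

For a monohybrid cross between heterozygotes with complete dominance, the expected phenotypic ratio is 3:1.
The 3:1 ratio has 4 parts, so with N = 168 the expected counts are:
  yellow: 168 × 3/4 = 126
  green: 168 × 1/4 = 42
χ² = Σ (O − E)² / E
  yellow: (129 − 126)² / 126 = 0.0714
  green: (39 − 42)² / 42 = 0.2143
χ² = 0.0714 + 0.2143 = 0.2857 ≈ 0.286

0.286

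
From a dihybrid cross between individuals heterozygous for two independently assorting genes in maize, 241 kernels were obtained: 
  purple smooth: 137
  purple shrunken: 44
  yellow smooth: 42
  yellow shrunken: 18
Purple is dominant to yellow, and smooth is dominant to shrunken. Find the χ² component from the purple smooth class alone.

A dihybrid F₂ with independent assortment and complete dominance at both loci gives a 9:3:3:1 phenotypic ratio.
The 9:3:3:1 ratio has 16 parts, so with N = 241 the expected counts are:
  purple smooth: 241 × 9/16 = 135.5625
  purple shrunken: 241 × 3/16 = 45.1875
  yellow smooth: 241 × 3/16 = 45.1875
  yellow shrunken: 241 × 1/16 = 15.0625
Contribution of purple smooth: (137 − 135.5625)² / 135.5625 = 0.0152

0.015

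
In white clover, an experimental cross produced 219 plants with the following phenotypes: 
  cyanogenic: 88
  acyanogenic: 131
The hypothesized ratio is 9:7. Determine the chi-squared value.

Under the 9:7 hypothesis (Σ ratio = 16, N = 219):
  cyanogenic: 219 × 9/16 = 123.1875
  acyanogenic: 219 × 7/16 = 95.8125
χ² = Σ (O − E)² / E
  cyanogenic: (88 − 123.1875)² / 123.1875 = 10.0510
  acyanogenic: (131 − 95.8125)² / 95.8125 = 12.9227
χ² = 10.0510 + 12.9227 = 22.9737 ≈ 22.974

22.974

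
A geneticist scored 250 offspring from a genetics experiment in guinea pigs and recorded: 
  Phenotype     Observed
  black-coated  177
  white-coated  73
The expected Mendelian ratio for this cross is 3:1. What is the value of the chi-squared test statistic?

Under the 3:1 hypothesis (Σ ratio = 4, N = 250):
  black-coated: 250 × 3/4 = 187.5
  white-coated: 250 × 1/4 = 62.5
χ² = Σ (O − E)² / E
  black-coated: (177 − 187.5)² / 187.5 = 0.5880
  white-coated: (73 − 62.5)² / 62.5 = 1.7640
χ² = 0.5880 + 1.7640 = 2.352

2.352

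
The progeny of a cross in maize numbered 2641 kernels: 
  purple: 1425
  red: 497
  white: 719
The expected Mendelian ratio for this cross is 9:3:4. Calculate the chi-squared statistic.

Expected counts for N = 2641 under a 9:3:4 ratio (total parts = 16):
  purple: 2641 × 9/16 = 1485.5625
  red: 2641 × 3/16 = 495.1875
  white: 2641 × 4/16 = 660.25
χ² = Σ (O − E)² / E
  purple: (1425 − 1485.5625)² / 1485.5625 = 2.4690
  red: (497 − 495.1875)² / 495.1875 = 0.0066
  white: (719 − 660.25)² / 660.25 = 5.2277
χ² = 2.4690 + 0.0066 + 5.2277 = 7.7033 ≈ 7.703

7.703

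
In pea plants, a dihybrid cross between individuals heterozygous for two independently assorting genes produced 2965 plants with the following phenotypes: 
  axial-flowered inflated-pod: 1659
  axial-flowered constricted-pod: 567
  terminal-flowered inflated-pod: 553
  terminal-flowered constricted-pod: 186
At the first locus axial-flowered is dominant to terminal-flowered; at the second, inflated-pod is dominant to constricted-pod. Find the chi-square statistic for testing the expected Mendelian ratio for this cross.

0.285

A dihybrid F₂ with independent assortment and complete dominance at both loci gives a 9:3:3:1 phenotypic ratio.
Expected counts for N = 2965 under a 9:3:3:1 ratio (total parts = 16):
  axial-flowered inflated-pod: 2965 × 9/16 = 1667.8125
  axial-flowered constricted-pod: 2965 × 3/16 = 555.9375
  terminal-flowered inflated-pod: 2965 × 3/16 = 555.9375
  terminal-flowered constricted-pod: 2965 × 1/16 = 185.3125
χ² = Σ (O − E)² / E
  axial-flowered inflated-pod: (1659 − 1667.8125)² / 1667.8125 = 0.0466
  axial-flowered constricted-pod: (567 − 555.9375)² / 555.9375 = 0.2201
  terminal-flowered inflated-pod: (553 − 555.9375)² / 555.9375 = 0.0155
  terminal-flowered constricted-pod: (186 − 185.3125)² / 185.3125 = 0.0026
χ² = 0.0466 + 0.2201 + 0.0155 + 0.0026 = 0.2848 ≈ 0.285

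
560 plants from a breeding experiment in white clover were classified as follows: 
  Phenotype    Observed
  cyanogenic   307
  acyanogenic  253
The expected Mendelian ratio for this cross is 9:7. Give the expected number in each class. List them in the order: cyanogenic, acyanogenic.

315, 245

Expected counts for N = 560 under a 9:7 ratio (total parts = 16):
  cyanogenic: 560 × 9/16 = 315
  acyanogenic: 560 × 7/16 = 245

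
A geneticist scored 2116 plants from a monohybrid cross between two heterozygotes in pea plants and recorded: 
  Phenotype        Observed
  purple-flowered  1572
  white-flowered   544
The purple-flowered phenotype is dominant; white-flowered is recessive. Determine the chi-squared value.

For a monohybrid cross between heterozygotes with complete dominance, the expected phenotypic ratio is 3:1.
Expected counts for N = 2116 under a 3:1 ratio (total parts = 4):
  purple-flowered: 2116 × 3/4 = 1587
  white-flowered: 2116 × 1/4 = 529
χ² = Σ (O − E)² / E
  purple-flowered: (1572 − 1587)² / 1587 = 0.1418
  white-flowered: (544 − 529)² / 529 = 0.4253
χ² = 0.1418 + 0.4253 = 0.5671 ≈ 0.567

0.567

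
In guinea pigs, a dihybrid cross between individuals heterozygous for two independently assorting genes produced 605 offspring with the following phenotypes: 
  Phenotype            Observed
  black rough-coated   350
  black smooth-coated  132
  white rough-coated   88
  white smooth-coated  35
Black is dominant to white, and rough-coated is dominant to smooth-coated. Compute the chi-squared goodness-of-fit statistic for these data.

9.227

A dihybrid F₂ with independent assortment and complete dominance at both loci gives a 9:3:3:1 phenotypic ratio.
Under the 9:3:3:1 hypothesis (Σ ratio = 16, N = 605):
  black rough-coated: 605 × 9/16 = 340.3125
  black smooth-coated: 605 × 3/16 = 113.4375
  white rough-coated: 605 × 3/16 = 113.4375
  white smooth-coated: 605 × 1/16 = 37.8125
χ² = Σ (O − E)² / E
  black rough-coated: (350 − 340.3125)² / 340.3125 = 0.2758
  black smooth-coated: (132 − 113.4375)² / 113.4375 = 3.0375
  white rough-coated: (88 − 113.4375)² / 113.4375 = 5.7042
  white smooth-coated: (35 − 37.8125)² / 37.8125 = 0.2092
χ² = 0.2758 + 3.0375 + 5.7042 + 0.2092 = 9.2267 ≈ 9.227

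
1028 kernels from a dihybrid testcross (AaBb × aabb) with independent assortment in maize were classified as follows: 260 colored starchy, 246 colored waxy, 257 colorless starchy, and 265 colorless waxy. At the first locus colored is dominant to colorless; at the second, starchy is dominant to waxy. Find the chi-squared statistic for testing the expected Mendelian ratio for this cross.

0.755

A dihybrid testcross with independent assortment gives a 1:1:1:1 ratio.
Under the 1:1:1:1 hypothesis (Σ ratio = 4, N = 1028):
  colored starchy: 1028 × 1/4 = 257
  colored waxy: 1028 × 1/4 = 257
  colorless starchy: 1028 × 1/4 = 257
  colorless waxy: 1028 × 1/4 = 257
χ² = Σ (O − E)² / E
  colored starchy: (260 − 257)² / 257 = 0.0350
  colored waxy: (246 − 257)² / 257 = 0.4708
  colorless starchy: (257 − 257)² / 257 = 0.0000
  colorless waxy: (265 − 257)² / 257 = 0.2490
χ² = 0.0350 + 0.4708 + 0.0000 + 0.2490 = 0.7548 ≈ 0.755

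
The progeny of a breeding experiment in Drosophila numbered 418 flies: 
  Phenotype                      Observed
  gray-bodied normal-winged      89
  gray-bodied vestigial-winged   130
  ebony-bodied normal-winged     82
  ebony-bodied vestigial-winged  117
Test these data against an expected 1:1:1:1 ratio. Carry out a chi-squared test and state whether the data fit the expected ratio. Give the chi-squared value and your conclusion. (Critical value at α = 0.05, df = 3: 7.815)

Total ratio parts = 4. Expected numbers out of 418:
  gray-bodied normal-winged: 418 × 1/4 = 104.5
  gray-bodied vestigial-winged: 418 × 1/4 = 104.5
  ebony-bodied normal-winged: 418 × 1/4 = 104.5
  ebony-bodied vestigial-winged: 418 × 1/4 = 104.5
χ² = Σ (O − E)² / E
  gray-bodied normal-winged: (89 − 104.5)² / 104.5 = 2.2990
  gray-bodied vestigial-winged: (130 − 104.5)² / 104.5 = 6.2225
  ebony-bodied normal-winged: (82 − 104.5)² / 104.5 = 4.8445
  ebony-bodied vestigial-winged: (117 − 104.5)² / 104.5 = 1.4952
χ² = 2.2990 + 6.2225 + 4.8445 + 1.4952 = 14.8612 ≈ 14.861
Degrees of freedom = 4 − 1 = 3; critical value at α = 0.05 is 7.815.
Since 14.861 > 7.815, we reject the null hypothesis — the data do not fit the 1:1:1:1 ratio.

14.861; not consistent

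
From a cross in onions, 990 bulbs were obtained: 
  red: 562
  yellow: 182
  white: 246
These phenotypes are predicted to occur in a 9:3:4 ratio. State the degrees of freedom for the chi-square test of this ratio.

2

A goodness-of-fit test with 3 phenotype classes has df = 3 − 1 = 2.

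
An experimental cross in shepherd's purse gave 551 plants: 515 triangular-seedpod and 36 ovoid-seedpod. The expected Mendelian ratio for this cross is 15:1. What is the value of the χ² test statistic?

The 15:1 ratio has 16 parts, so with N = 551 the expected counts are:
  triangular-seedpod: 551 × 15/16 = 516.5625
  ovoid-seedpod: 551 × 1/16 = 34.4375
χ² = Σ (O − E)² / E
  triangular-seedpod: (515 − 516.5625)² / 516.5625 = 0.0047
  ovoid-seedpod: (36 − 34.4375)² / 34.4375 = 0.0709
χ² = 0.0047 + 0.0709 = 0.0756 ≈ 0.076

0.076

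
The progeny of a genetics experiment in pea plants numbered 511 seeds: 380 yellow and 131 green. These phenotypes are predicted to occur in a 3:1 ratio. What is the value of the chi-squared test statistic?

0.110

The 3:1 ratio has 4 parts, so with N = 511 the expected counts are:
  yellow: 511 × 3/4 = 383.25
  green: 511 × 1/4 = 127.75
χ² = Σ (O − E)² / E
  yellow: (380 − 383.25)² / 383.25 = 0.0276
  green: (131 − 127.75)² / 127.75 = 0.0827
χ² = 0.0276 + 0.0827 = 0.1103 ≈ 0.110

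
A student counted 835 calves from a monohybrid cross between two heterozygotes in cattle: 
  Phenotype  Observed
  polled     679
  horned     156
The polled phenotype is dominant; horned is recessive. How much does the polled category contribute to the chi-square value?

4.443

For a monohybrid cross between heterozygotes with complete dominance, the expected phenotypic ratio is 3:1.
Under the 3:1 hypothesis (Σ ratio = 4, N = 835):
  polled: 835 × 3/4 = 626.25
  horned: 835 × 1/4 = 208.75
Contribution of polled: (679 − 626.25)² / 626.25 = 4.4432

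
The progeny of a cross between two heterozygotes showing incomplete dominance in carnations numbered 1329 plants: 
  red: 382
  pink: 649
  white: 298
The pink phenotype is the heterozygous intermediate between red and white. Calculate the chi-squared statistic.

With incomplete dominance, a heterozygote × heterozygote cross gives a 1:2:1 phenotypic ratio.
Total ratio parts = 4. Expected numbers out of 1329:
  red: 1329 × 1/4 = 332.25
  pink: 1329 × 2/4 = 664.5
  white: 1329 × 1/4 = 332.25
χ² = Σ (O − E)² / E
  red: (382 − 332.25)² / 332.25 = 7.4494
  pink: (649 − 664.5)² / 664.5 = 0.3616
  white: (298 − 332.25)² / 332.25 = 3.5307
χ² = 7.4494 + 0.3616 + 3.5307 = 11.3417 ≈ 11.342

11.342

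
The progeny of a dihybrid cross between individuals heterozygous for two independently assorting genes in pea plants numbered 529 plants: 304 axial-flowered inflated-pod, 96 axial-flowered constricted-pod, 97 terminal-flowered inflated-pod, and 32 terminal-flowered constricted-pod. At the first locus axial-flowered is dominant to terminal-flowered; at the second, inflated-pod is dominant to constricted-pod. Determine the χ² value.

0.324

A dihybrid F₂ with independent assortment and complete dominance at both loci gives a 9:3:3:1 phenotypic ratio.
The 9:3:3:1 ratio has 16 parts, so with N = 529 the expected counts are:
  axial-flowered inflated-pod: 529 × 9/16 = 297.5625
  axial-flowered constricted-pod: 529 × 3/16 = 99.1875
  terminal-flowered inflated-pod: 529 × 3/16 = 99.1875
  terminal-flowered constricted-pod: 529 × 1/16 = 33.0625
χ² = Σ (O − E)² / E
  axial-flowered inflated-pod: (304 − 297.5625)² / 297.5625 = 0.1393
  axial-flowered constricted-pod: (96 − 99.1875)² / 99.1875 = 0.1024
  terminal-flowered inflated-pod: (97 − 99.1875)² / 99.1875 = 0.0482
  terminal-flowered constricted-pod: (32 − 33.0625)² / 33.0625 = 0.0341
χ² = 0.1393 + 0.1024 + 0.0482 + 0.0341 = 0.324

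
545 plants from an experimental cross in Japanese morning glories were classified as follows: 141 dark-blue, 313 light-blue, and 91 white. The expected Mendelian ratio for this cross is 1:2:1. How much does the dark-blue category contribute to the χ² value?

0.166

Under the 1:2:1 hypothesis (Σ ratio = 4, N = 545):
  dark-blue: 545 × 1/4 = 136.25
  light-blue: 545 × 2/4 = 272.5
  white: 545 × 1/4 = 136.25
Contribution of dark-blue: (141 − 136.25)² / 136.25 = 0.1656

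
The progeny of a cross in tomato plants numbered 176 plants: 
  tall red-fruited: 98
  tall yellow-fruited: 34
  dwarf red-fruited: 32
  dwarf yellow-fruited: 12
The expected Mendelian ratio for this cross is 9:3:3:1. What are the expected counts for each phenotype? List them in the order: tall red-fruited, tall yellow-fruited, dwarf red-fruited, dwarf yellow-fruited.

Under the 9:3:3:1 hypothesis (Σ ratio = 16, N = 176):
  tall red-fruited: 176 × 9/16 = 99
  tall yellow-fruited: 176 × 3/16 = 33
  dwarf red-fruited: 176 × 3/16 = 33
  dwarf yellow-fruited: 176 × 1/16 = 11

99, 33, 33, 11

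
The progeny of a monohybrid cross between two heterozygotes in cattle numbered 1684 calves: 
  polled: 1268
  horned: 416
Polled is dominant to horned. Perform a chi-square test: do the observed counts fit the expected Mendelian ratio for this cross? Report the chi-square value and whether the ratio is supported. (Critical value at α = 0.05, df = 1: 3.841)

For a monohybrid cross between heterozygotes with complete dominance, the expected phenotypic ratio is 3:1.
Expected counts for N = 1684 under a 3:1 ratio (total parts = 4):
  polled: 1684 × 3/4 = 1263
  horned: 1684 × 1/4 = 421
χ² = Σ (O − E)² / E
  polled: (1268 − 1263)² / 1263 = 0.0198
  horned: (416 − 421)² / 421 = 0.0594
χ² = 0.0198 + 0.0594 = 0.0792 ≈ 0.079
Degrees of freedom = 2 − 1 = 1; critical value at α = 0.05 is 3.841.
Since 0.079 < 3.841, we fail to reject the null hypothesis — the data are consistent with the 3:1 ratio.

0.079; consistent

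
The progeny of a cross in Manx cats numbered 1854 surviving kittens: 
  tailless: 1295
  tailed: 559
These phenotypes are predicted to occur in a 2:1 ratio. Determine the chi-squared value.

The 2:1 ratio has 3 parts, so with N = 1854 the expected counts are:
  tailless: 1854 × 2/3 = 1236
  tailed: 1854 × 1/3 = 618
χ² = Σ (O − E)² / E
  tailless: (1295 − 1236)² / 1236 = 2.8163
  tailed: (559 − 618)² / 618 = 5.6327
χ² = 2.8163 + 5.6327 = 8.449

8.449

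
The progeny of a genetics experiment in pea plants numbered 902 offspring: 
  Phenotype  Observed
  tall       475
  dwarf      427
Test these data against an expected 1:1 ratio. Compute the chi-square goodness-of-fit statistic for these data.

The 1:1 ratio has 2 parts, so with N = 902 the expected counts are:
  tall: 902 × 1/2 = 451
  dwarf: 902 × 1/2 = 451
χ² = Σ (O − E)² / E
  tall: (475 − 451)² / 451 = 1.2772
  dwarf: (427 − 451)² / 451 = 1.2772
χ² = 1.2772 + 1.2772 = 2.5544 ≈ 2.554

2.554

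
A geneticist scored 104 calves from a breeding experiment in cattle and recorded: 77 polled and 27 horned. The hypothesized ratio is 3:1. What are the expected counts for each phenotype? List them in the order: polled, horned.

78, 26

Total ratio parts = 4. Expected numbers out of 104:
  polled: 104 × 3/4 = 78
  horned: 104 × 1/4 = 26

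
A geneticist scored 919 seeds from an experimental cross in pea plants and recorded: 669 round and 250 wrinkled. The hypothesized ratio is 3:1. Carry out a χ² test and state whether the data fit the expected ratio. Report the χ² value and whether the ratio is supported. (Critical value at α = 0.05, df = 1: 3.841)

The 3:1 ratio has 4 parts, so with N = 919 the expected counts are:
  round: 919 × 3/4 = 689.25
  wrinkled: 919 × 1/4 = 229.75
χ² = Σ (O − E)² / E
  round: (669 − 689.25)² / 689.25 = 0.5949
  wrinkled: (250 − 229.75)² / 229.75 = 1.7848
χ² = 0.5949 + 1.7848 = 2.3797 ≈ 2.380
Degrees of freedom = 2 − 1 = 1; critical value at α = 0.05 is 3.841.
Since 2.380 < 3.841, we fail to reject the null hypothesis — the data are consistent with the 3:1 ratio.

2.380; consistent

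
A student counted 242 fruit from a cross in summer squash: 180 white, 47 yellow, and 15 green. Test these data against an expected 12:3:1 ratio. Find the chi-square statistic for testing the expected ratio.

Total ratio parts = 16. Expected numbers out of 242:
  white: 242 × 12/16 = 181.5
  yellow: 242 × 3/16 = 45.375
  green: 242 × 1/16 = 15.125
χ² = Σ (O − E)² / E
  white: (180 − 181.5)² / 181.5 = 0.0124
  yellow: (47 − 45.375)² / 45.375 = 0.0582
  green: (15 − 15.125)² / 15.125 = 0.0010
χ² = 0.0124 + 0.0582 + 0.0010 = 0.0716 ≈ 0.072

0.072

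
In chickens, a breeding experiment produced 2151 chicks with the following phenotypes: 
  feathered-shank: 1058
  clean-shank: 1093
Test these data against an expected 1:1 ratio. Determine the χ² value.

Under the 1:1 hypothesis (Σ ratio = 2, N = 2151):
  feathered-shank: 2151 × 1/2 = 1075.5
  clean-shank: 2151 × 1/2 = 1075.5
χ² = Σ (O − E)² / E
  feathered-shank: (1058 − 1075.5)² / 1075.5 = 0.2848
  clean-shank: (1093 − 1075.5)² / 1075.5 = 0.2848
χ² = 0.2848 + 0.2848 = 0.5696 ≈ 0.570

0.570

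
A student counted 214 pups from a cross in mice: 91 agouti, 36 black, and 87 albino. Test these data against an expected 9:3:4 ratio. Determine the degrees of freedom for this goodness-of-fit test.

2

A goodness-of-fit test with 3 phenotype classes has df = 3 − 1 = 2.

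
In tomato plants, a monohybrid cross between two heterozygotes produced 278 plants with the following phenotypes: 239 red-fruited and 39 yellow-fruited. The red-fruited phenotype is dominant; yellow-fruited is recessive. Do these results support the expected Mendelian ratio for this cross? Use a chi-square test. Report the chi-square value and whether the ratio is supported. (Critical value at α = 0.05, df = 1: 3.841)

For a monohybrid cross between heterozygotes with complete dominance, the expected phenotypic ratio is 3:1.
Expected counts for N = 278 under a 3:1 ratio (total parts = 4):
  red-fruited: 278 × 3/4 = 208.5
  yellow-fruited: 278 × 1/4 = 69.5
χ² = Σ (O − E)² / E
  red-fruited: (239 − 208.5)² / 208.5 = 4.4616
  yellow-fruited: (39 − 69.5)² / 69.5 = 13.3849
χ² = 4.4616 + 13.3849 = 17.8465 ≈ 17.847
Degrees of freedom = 2 − 1 = 1; critical value at α = 0.05 is 3.841.
Since 17.847 > 3.841, we reject the null hypothesis — the data do not fit the 3:1 ratio.

17.847; not consistent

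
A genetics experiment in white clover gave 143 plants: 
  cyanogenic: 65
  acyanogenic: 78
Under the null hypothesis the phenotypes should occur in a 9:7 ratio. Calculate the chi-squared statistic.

6.772

Total ratio parts = 16. Expected numbers out of 143:
  cyanogenic: 143 × 9/16 = 80.4375
  acyanogenic: 143 × 7/16 = 62.5625
χ² = Σ (O − E)² / E
  cyanogenic: (65 − 80.4375)² / 80.4375 = 2.9628
  acyanogenic: (78 − 62.5625)² / 62.5625 = 3.8093
χ² = 2.9628 + 3.8093 = 6.7721 ≈ 6.772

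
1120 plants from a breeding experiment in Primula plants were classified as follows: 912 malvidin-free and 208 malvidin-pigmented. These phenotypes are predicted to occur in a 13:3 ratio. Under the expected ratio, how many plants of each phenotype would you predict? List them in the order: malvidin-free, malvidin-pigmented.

910, 210

Expected counts for N = 1120 under a 13:3 ratio (total parts = 16):
  malvidin-free: 1120 × 13/16 = 910
  malvidin-pigmented: 1120 × 3/16 = 210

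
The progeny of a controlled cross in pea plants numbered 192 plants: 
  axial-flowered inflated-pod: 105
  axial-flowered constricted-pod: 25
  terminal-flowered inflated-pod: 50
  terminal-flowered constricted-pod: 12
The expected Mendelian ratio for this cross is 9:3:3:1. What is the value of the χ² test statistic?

Total ratio parts = 16. Expected numbers out of 192:
  axial-flowered inflated-pod: 192 × 9/16 = 108
  axial-flowered constricted-pod: 192 × 3/16 = 36
  terminal-flowered inflated-pod: 192 × 3/16 = 36
  terminal-flowered constricted-pod: 192 × 1/16 = 12
χ² = Σ (O − E)² / E
  axial-flowered inflated-pod: (105 − 108)² / 108 = 0.0833
  axial-flowered constricted-pod: (25 − 36)² / 36 = 3.3611
  terminal-flowered inflated-pod: (50 − 36)² / 36 = 5.4444
  terminal-flowered constricted-pod: (12 − 12)² / 12 = 0.0000
χ² = 0.0833 + 3.3611 + 5.4444 + 0.0000 = 8.8888 ≈ 8.889

8.889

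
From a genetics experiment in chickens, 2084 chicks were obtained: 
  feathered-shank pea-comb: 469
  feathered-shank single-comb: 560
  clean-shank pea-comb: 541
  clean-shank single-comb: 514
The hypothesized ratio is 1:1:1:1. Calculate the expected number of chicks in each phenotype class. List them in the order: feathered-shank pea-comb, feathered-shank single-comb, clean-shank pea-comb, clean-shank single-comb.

521, 521, 521, 521

Under the 1:1:1:1 hypothesis (Σ ratio = 4, N = 2084):
  feathered-shank pea-comb: 2084 × 1/4 = 521
  feathered-shank single-comb: 2084 × 1/4 = 521
  clean-shank pea-comb: 2084 × 1/4 = 521
  clean-shank single-comb: 2084 × 1/4 = 521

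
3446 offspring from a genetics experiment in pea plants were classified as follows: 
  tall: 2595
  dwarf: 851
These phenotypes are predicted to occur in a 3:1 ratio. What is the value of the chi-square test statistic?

0.171

The 3:1 ratio has 4 parts, so with N = 3446 the expected counts are:
  tall: 3446 × 3/4 = 2584.5
  dwarf: 3446 × 1/4 = 861.5
χ² = Σ (O − E)² / E
  tall: (2595 − 2584.5)² / 2584.5 = 0.0427
  dwarf: (851 − 861.5)² / 861.5 = 0.1280
χ² = 0.0427 + 0.1280 = 0.1707 ≈ 0.171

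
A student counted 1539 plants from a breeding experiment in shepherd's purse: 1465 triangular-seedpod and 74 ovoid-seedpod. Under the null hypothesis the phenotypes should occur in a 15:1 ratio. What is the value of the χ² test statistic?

5.459

Total ratio parts = 16. Expected numbers out of 1539:
  triangular-seedpod: 1539 × 15/16 = 1442.8125
  ovoid-seedpod: 1539 × 1/16 = 96.1875
χ² = Σ (O − E)² / E
  triangular-seedpod: (1465 − 1442.8125)² / 1442.8125 = 0.3412
  ovoid-seedpod: (74 − 96.1875)² / 96.1875 = 5.1180
χ² = 0.3412 + 5.1180 = 5.4592 ≈ 5.459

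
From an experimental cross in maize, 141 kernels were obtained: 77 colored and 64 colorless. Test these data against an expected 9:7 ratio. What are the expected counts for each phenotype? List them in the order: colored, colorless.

79.3125, 61.6875

Under the 9:7 hypothesis (Σ ratio = 16, N = 141):
  colored: 141 × 9/16 = 79.3125
  colorless: 141 × 7/16 = 61.6875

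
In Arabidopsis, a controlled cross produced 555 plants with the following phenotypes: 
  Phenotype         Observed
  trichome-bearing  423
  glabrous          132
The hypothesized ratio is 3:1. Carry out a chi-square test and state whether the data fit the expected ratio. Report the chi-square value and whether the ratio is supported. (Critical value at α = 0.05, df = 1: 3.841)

Under the 3:1 hypothesis (Σ ratio = 4, N = 555):
  trichome-bearing: 555 × 3/4 = 416.25
  glabrous: 555 × 1/4 = 138.75
χ² = Σ (O − E)² / E
  trichome-bearing: (423 − 416.25)² / 416.25 = 0.1095
  glabrous: (132 − 138.75)² / 138.75 = 0.3284
χ² = 0.1095 + 0.3284 = 0.4379 ≈ 0.438
Degrees of freedom = 2 − 1 = 1; critical value at α = 0.05 is 3.841.
Since 0.438 < 3.841, we fail to reject the null hypothesis — the data are consistent with the 3:1 ratio.

0.438; consistent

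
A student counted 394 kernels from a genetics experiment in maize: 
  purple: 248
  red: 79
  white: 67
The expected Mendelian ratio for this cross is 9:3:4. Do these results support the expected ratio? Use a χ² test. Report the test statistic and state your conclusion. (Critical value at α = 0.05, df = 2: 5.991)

13.568; not consistent

Expected counts for N = 394 under a 9:3:4 ratio (total parts = 16):
  purple: 394 × 9/16 = 221.625
  red: 394 × 3/16 = 73.875
  white: 394 × 4/16 = 98.5
χ² = Σ (O − E)² / E
  purple: (248 − 221.625)² / 221.625 = 3.1388
  red: (79 − 73.875)² / 73.875 = 0.3555
  white: (67 − 98.5)² / 98.5 = 10.0736
χ² = 3.1388 + 0.3555 + 10.0736 = 13.5679 ≈ 13.568
Degrees of freedom = 3 − 1 = 2; critical value at α = 0.05 is 5.991.
Since 13.568 > 5.991, we reject the null hypothesis — the data do not fit the 9:3:4 ratio.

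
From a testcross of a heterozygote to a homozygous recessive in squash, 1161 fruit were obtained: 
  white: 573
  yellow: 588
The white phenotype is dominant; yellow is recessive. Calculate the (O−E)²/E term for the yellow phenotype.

A testcross of a heterozygote (Aa × aa) gives a 1:1 phenotypic ratio.
Under the 1:1 hypothesis (Σ ratio = 2, N = 1161):
  white: 1161 × 1/2 = 580.5
  yellow: 1161 × 1/2 = 580.5
Contribution of yellow: (588 − 580.5)² / 580.5 = 0.0969

0.097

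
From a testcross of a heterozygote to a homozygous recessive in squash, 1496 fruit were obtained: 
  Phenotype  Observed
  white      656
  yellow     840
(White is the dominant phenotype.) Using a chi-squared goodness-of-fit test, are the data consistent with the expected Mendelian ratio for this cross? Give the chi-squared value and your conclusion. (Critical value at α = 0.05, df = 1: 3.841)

A testcross of a heterozygote (Aa × aa) gives a 1:1 phenotypic ratio.
Total ratio parts = 2. Expected numbers out of 1496:
  white: 1496 × 1/2 = 748
  yellow: 1496 × 1/2 = 748
χ² = Σ (O − E)² / E
  white: (656 − 748)² / 748 = 11.3155
  yellow: (840 − 748)² / 748 = 11.3155
χ² = 11.3155 + 11.3155 = 22.631
Degrees of freedom = 2 − 1 = 1; critical value at α = 0.05 is 3.841.
Since 22.631 > 3.841, we reject the null hypothesis — the data do not fit the 1:1 ratio.

22.631; not consistent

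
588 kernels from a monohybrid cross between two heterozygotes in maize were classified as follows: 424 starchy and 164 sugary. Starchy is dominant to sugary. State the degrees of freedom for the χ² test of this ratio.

1

For a monohybrid cross between heterozygotes with complete dominance, the expected phenotypic ratio is 3:1.
A goodness-of-fit test with 2 phenotype classes has df = 2 − 1 = 1.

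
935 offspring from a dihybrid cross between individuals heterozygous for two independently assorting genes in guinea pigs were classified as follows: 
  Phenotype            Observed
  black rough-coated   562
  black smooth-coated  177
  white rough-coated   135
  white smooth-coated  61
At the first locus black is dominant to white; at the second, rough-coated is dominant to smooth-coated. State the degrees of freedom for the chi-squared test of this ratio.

3

A dihybrid F₂ with independent assortment and complete dominance at both loci gives a 9:3:3:1 phenotypic ratio.
A goodness-of-fit test with 4 phenotype classes has df = 4 − 1 = 3.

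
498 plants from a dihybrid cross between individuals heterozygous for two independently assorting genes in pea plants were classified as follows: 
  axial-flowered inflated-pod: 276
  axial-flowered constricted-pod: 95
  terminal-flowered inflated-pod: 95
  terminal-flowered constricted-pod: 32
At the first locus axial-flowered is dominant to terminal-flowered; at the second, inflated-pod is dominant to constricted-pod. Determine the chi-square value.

A dihybrid F₂ with independent assortment and complete dominance at both loci gives a 9:3:3:1 phenotypic ratio.
Expected counts for N = 498 under a 9:3:3:1 ratio (total parts = 16):
  axial-flowered inflated-pod: 498 × 9/16 = 280.125
  axial-flowered constricted-pod: 498 × 3/16 = 93.375
  terminal-flowered inflated-pod: 498 × 3/16 = 93.375
  terminal-flowered constricted-pod: 498 × 1/16 = 31.125
χ² = Σ (O − E)² / E
  axial-flowered inflated-pod: (276 − 280.125)² / 280.125 = 0.0607
  axial-flowered constricted-pod: (95 − 93.375)² / 93.375 = 0.0283
  terminal-flowered inflated-pod: (95 − 93.375)² / 93.375 = 0.0283
  terminal-flowered constricted-pod: (32 − 31.125)² / 31.125 = 0.0246
χ² = 0.0607 + 0.0283 + 0.0283 + 0.0246 = 0.1419 ≈ 0.142

0.142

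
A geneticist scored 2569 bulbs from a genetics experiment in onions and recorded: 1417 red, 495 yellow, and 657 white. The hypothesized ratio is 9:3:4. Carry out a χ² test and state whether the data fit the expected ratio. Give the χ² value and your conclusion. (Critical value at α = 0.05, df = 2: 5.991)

1.252; consistent

The 9:3:4 ratio has 16 parts, so with N = 2569 the expected counts are:
  red: 2569 × 9/16 = 1445.0625
  yellow: 2569 × 3/16 = 481.6875
  white: 2569 × 4/16 = 642.25
χ² = Σ (O − E)² / E
  red: (1417 − 1445.0625)² / 1445.0625 = 0.5450
  yellow: (495 − 481.6875)² / 481.6875 = 0.3679
  white: (657 − 642.25)² / 642.25 = 0.3388
χ² = 0.5450 + 0.3679 + 0.3388 = 1.2517 ≈ 1.252
Degrees of freedom = 3 − 1 = 2; critical value at α = 0.05 is 5.991.
Since 1.252 < 5.991, we fail to reject the null hypothesis — the data are consistent with the 9:3:4 ratio.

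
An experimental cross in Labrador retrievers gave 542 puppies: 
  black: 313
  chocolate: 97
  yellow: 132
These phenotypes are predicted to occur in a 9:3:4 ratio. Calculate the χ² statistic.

0.517

Total ratio parts = 16. Expected numbers out of 542:
  black: 542 × 9/16 = 304.875
  chocolate: 542 × 3/16 = 101.625
  yellow: 542 × 4/16 = 135.5
χ² = Σ (O − E)² / E
  black: (313 − 304.875)² / 304.875 = 0.2165
  chocolate: (97 − 101.625)² / 101.625 = 0.2105
  yellow: (132 − 135.5)² / 135.5 = 0.0904
χ² = 0.2165 + 0.2105 + 0.0904 = 0.5174 ≈ 0.517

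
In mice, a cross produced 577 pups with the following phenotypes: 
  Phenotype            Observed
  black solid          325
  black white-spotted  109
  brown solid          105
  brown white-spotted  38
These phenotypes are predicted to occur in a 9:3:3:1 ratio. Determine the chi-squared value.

Expected counts for N = 577 under a 9:3:3:1 ratio (total parts = 16):
  black solid: 577 × 9/16 = 324.5625
  black white-spotted: 577 × 3/16 = 108.1875
  brown solid: 577 × 3/16 = 108.1875
  brown white-spotted: 577 × 1/16 = 36.0625
χ² = Σ (O − E)² / E
  black solid: (325 − 324.5625)² / 324.5625 = 0.0006
  black white-spotted: (109 − 108.1875)² / 108.1875 = 0.0061
  brown solid: (105 − 108.1875)² / 108.1875 = 0.0939
  brown white-spotted: (38 − 36.0625)² / 36.0625 = 0.1041
χ² = 0.0006 + 0.0061 + 0.0939 + 0.1041 = 0.2047 ≈ 0.205

0.205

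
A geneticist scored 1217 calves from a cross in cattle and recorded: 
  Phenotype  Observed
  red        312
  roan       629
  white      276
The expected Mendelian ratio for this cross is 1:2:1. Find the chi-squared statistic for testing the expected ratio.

3.511

Expected counts for N = 1217 under a 1:2:1 ratio (total parts = 4):
  red: 1217 × 1/4 = 304.25
  roan: 1217 × 2/4 = 608.5
  white: 1217 × 1/4 = 304.25
χ² = Σ (O − E)² / E
  red: (312 − 304.25)² / 304.25 = 0.1974
  roan: (629 − 608.5)² / 608.5 = 0.6906
  white: (276 − 304.25)² / 304.25 = 2.6230
χ² = 0.1974 + 0.6906 + 2.6230 = 3.511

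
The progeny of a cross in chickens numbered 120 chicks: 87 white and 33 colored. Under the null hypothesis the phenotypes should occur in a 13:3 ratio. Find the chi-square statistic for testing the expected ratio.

Under the 13:3 hypothesis (Σ ratio = 16, N = 120):
  white: 120 × 13/16 = 97.5
  colored: 120 × 3/16 = 22.5
χ² = Σ (O − E)² / E
  white: (87 − 97.5)² / 97.5 = 1.1308
  colored: (33 − 22.5)² / 22.5 = 4.9000
χ² = 1.1308 + 4.9000 = 6.0308 ≈ 6.031

6.031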